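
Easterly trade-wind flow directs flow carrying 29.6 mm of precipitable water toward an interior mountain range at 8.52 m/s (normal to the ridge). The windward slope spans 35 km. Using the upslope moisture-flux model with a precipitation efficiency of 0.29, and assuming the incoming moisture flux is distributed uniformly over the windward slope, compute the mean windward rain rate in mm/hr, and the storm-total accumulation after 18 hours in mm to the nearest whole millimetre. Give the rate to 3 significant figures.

R ≈ 7.52 mm/hr; total ≈ 135 mm

Incoming column moisture flux per unit ridge length: F = V × PW = 8.52 × 29.6 = 252.192 mm·m/s.
Spread over the 35 km slope with efficiency ε = 0.29: R = ε·F/W = 0.29 × 252.192 / 35000 m = 2.090e-03 mm/s.
R = 2.090e-03 × 3600 = 7.52 mm/hr.
Over 18 h: total = 7.52 × 18 = 135.36 ≈ 135 mm.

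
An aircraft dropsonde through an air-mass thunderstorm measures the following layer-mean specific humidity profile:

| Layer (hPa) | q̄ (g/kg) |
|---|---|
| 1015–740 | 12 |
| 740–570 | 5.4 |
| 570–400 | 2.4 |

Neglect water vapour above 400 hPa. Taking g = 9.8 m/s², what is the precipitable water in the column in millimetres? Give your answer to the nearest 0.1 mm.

PW ≈ 47.2 mm

Precipitable water is the column-integrated vapour mass per unit area: PW = (1/g) Σ q̄ Δp, with q in kg/kg and Δp in Pa (1 kg/m² of water = 1 mm).
Layer 1015–740 hPa: Δp = 275 hPa = 27500 Pa, q̄ = 0.012 kg/kg → 0.012 × 27500 / 9.8 = 33.67 mm
Layer 740–570 hPa: Δp = 170 hPa = 17000 Pa, q̄ = 0.0054 kg/kg → 0.0054 × 17000 / 9.8 = 9.37 mm
Layer 570–400 hPa: Δp = 170 hPa = 17000 Pa, q̄ = 0.0024 kg/kg → 0.0024 × 17000 / 9.8 = 4.16 mm
PW = 33.67 + 9.37 + 4.16 = 47.20 ≈ 47.2 mm.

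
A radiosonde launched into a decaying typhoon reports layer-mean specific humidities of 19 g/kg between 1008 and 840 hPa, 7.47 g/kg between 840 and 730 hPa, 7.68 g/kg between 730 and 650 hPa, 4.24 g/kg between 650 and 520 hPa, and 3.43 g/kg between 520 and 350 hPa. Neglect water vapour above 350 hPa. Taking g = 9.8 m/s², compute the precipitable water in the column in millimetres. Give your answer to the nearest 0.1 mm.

PW ≈ 58.8 mm

Precipitable water is the column-integrated vapour mass per unit area: PW = (1/g) Σ q̄ Δp, with q in kg/kg and Δp in Pa (1 kg/m² of water = 1 mm).
Layer 1008–840 hPa: Δp = 168 hPa = 16800 Pa, q̄ = 0.019 kg/kg → 0.019 × 16800 / 9.8 = 32.57 mm
Layer 840–730 hPa: Δp = 110 hPa = 11000 Pa, q̄ = 0.00747 kg/kg → 0.00747 × 11000 / 9.8 = 8.38 mm
Layer 730–650 hPa: Δp = 80 hPa = 8000 Pa, q̄ = 0.00768 kg/kg → 0.00768 × 8000 / 9.8 = 6.27 mm
Layer 650–520 hPa: Δp = 130 hPa = 13000 Pa, q̄ = 0.00424 kg/kg → 0.00424 × 13000 / 9.8 = 5.62 mm
Layer 520–350 hPa: Δp = 170 hPa = 17000 Pa, q̄ = 0.00343 kg/kg → 0.00343 × 17000 / 9.8 = 5.95 mm
PW = 32.57 + 8.38 + 6.27 + 5.62 + 5.95 = 58.79 ≈ 58.8 mm.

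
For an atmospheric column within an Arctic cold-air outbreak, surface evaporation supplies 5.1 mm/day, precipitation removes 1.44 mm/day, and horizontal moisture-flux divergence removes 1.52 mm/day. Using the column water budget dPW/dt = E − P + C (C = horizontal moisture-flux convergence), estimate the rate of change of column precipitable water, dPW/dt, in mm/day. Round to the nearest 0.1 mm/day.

dPW/dt = E − P + C = 5.1 − 1.44 + (-1.52) = 2.1 mm/day.

dPW/dt ≈ 2.1 mm/day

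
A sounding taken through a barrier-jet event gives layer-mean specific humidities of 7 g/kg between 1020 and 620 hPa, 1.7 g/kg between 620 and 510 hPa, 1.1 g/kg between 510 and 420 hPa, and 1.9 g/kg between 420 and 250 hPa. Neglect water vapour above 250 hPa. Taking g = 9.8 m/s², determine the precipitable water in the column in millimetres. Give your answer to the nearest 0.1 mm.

PW ≈ 34.8 mm

Precipitable water is the column-integrated vapour mass per unit area: PW = (1/g) Σ q̄ Δp, with q in kg/kg and Δp in Pa (1 kg/m² of water = 1 mm).
Layer 1020–620 hPa: Δp = 400 hPa = 40000 Pa, q̄ = 0.007 kg/kg → 0.007 × 40000 / 9.8 = 28.57 mm
Layer 620–510 hPa: Δp = 110 hPa = 11000 Pa, q̄ = 0.0017 kg/kg → 0.0017 × 11000 / 9.8 = 1.91 mm
Layer 510–420 hPa: Δp = 90 hPa = 9000 Pa, q̄ = 0.0011 kg/kg → 0.0011 × 9000 / 9.8 = 1.01 mm
Layer 420–250 hPa: Δp = 170 hPa = 17000 Pa, q̄ = 0.0019 kg/kg → 0.0019 × 17000 / 9.8 = 3.30 mm
PW = 28.57 + 1.91 + 1.01 + 3.30 = 34.79 ≈ 34.8 mm.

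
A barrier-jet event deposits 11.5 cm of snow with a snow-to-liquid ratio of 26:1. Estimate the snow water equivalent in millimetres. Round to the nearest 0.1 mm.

SWE ≈ 4.4 mm

SWE = snow depth / ratio = 11.5 cm / 26 = 0.442 cm = 4.4 mm.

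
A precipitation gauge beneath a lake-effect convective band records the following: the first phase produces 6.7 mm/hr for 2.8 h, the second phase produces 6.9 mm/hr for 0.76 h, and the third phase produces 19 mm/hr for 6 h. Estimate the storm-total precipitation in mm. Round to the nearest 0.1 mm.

total ≈ 138.0 mm

Total = Σ Rᵢ Δtᵢ = 6.7 × 2.8 + 6.9 × 0.76 + 19 × 6
      = 18.76 + 5.244 + 114 = 138.0 mm.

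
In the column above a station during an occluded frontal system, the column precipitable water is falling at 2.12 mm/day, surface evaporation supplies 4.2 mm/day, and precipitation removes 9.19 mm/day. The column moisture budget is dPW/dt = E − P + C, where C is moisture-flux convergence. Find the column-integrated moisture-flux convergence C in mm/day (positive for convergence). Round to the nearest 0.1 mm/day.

C ≈ 2.9 mm/day

dPW/dt = -2.12 mm/day.
C = dPW/dt − E + P = (-2.12) − 4.2 + 9.19 = 2.9 mm/day.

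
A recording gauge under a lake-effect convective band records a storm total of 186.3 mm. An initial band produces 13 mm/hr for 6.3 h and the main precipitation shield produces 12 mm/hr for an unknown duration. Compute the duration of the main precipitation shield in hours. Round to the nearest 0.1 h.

Known phases: 13 × 6.3 = 81.9 mm.
Remaining depth = 186.3 − 81.9 = 104.4 mm.
Duration = 104.4 / 12 = 8.7 h.

duration ≈ 8.7 h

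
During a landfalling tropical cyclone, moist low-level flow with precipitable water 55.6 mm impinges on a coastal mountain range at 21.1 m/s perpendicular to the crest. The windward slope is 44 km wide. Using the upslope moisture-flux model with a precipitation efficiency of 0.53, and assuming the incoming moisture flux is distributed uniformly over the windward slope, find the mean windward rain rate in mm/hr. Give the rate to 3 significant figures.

R ≈ 50.9 mm/hr

Incoming column moisture flux per unit ridge length: F = V × PW = 21.1 × 55.6 = 1173.16 mm·m/s.
Spread over the 44 km slope with efficiency ε = 0.53: R = ε·F/W = 0.53 × 1173.16 / 44000 m = 1.413e-02 mm/s.
R = 1.413e-02 × 3600 = 50.9 mm/hr.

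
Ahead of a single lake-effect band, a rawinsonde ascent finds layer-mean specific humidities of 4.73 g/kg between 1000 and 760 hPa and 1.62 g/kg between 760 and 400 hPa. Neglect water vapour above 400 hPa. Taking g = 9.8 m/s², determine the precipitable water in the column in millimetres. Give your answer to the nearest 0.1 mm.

PW ≈ 17.5 mm

Precipitable water is the column-integrated vapour mass per unit area: PW = (1/g) Σ q̄ Δp, with q in kg/kg and Δp in Pa (1 kg/m² of water = 1 mm).
Layer 1000–760 hPa: Δp = 240 hPa = 24000 Pa, q̄ = 0.00473 kg/kg → 0.00473 × 24000 / 9.8 = 11.58 mm
Layer 760–400 hPa: Δp = 360 hPa = 36000 Pa, q̄ = 0.00162 kg/kg → 0.00162 × 36000 / 9.8 = 5.95 mm
PW = 11.58 + 5.95 = 17.53 ≈ 17.5 mm.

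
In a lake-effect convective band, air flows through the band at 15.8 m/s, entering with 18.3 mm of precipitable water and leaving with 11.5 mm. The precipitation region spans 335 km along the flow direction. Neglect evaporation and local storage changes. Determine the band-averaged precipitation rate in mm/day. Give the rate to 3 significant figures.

Column moisture flux per unit crosswind length is F = V × PW.
Inflow: F_in = 15.8 × 18.3 = 289.14 mm·m/s
Outflow: F_out = 15.8 × 11.5 = 181.7 mm·m/s
Steady-state rate R = (F_in − F_out)/L = (289.14 − 181.7) / 335000 m = 3.207e-04 mm/s.
R = 3.207e-04 × 3600 × 24 = 27.7 mm/day.

R ≈ 27.7 mm/day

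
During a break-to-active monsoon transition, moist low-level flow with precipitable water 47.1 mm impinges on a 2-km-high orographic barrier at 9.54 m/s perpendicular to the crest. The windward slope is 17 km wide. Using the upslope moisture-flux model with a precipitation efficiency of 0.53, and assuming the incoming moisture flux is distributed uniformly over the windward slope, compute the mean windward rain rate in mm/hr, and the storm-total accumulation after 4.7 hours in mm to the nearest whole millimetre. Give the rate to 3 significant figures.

R ≈ 50.4 mm/hr; total ≈ 237 mm

Incoming column moisture flux per unit ridge length: F = V × PW = 9.54 × 47.1 = 449.334 mm·m/s.
Spread over the 17 km slope with efficiency ε = 0.53: R = ε·F/W = 0.53 × 449.334 / 17000 m = 1.401e-02 mm/s.
R = 1.401e-02 × 3600 = 50.4 mm/hr.
Over 4.7 h: total = 50.4 × 4.7 = 236.88 ≈ 237 mm.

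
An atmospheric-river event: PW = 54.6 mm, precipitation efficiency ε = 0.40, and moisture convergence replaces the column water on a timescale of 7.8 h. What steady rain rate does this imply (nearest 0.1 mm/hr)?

R ≈ 2.8 mm/hr

Each overturning extracts ε × PW = 0.40 × 54.6 = 21.84 mm.
Rate = ε·PW / τ = 21.84 / 7.8 h = 2.8 mm/hr.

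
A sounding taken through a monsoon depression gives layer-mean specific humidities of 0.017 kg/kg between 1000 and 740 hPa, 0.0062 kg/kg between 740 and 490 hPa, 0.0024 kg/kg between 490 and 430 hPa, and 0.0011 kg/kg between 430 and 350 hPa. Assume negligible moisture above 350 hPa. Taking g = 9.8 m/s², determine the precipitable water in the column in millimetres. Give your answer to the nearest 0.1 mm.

Precipitable water is the column-integrated vapour mass per unit area: PW = (1/g) Σ q̄ Δp, with q in kg/kg and Δp in Pa (1 kg/m² of water = 1 mm).
Layer 1000–740 hPa: Δp = 260 hPa = 26000 Pa, q̄ = 0.017 kg/kg → 0.017 × 26000 / 9.8 = 45.10 mm
Layer 740–490 hPa: Δp = 250 hPa = 25000 Pa, q̄ = 0.0062 kg/kg → 0.0062 × 25000 / 9.8 = 15.82 mm
Layer 490–430 hPa: Δp = 60 hPa = 6000 Pa, q̄ = 0.0024 kg/kg → 0.0024 × 6000 / 9.8 = 1.47 mm
Layer 430–350 hPa: Δp = 80 hPa = 8000 Pa, q̄ = 0.0011 kg/kg → 0.0011 × 8000 / 9.8 = 0.90 mm
PW = 45.10 + 15.82 + 1.47 + 0.90 = 63.29 ≈ 63.3 mm.

PW ≈ 63.3 mm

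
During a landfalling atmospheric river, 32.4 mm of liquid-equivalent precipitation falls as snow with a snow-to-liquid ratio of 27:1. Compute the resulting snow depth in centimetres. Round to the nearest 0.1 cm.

snow depth ≈ 87.5 cm

Snow depth = liquid × ratio = 32.4 mm × 27 = 874.8 mm = 87.5 cm.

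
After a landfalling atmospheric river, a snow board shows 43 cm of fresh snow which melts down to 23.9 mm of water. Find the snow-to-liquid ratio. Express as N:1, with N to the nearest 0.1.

Ratio = snow depth / SWE = 430 mm / 23.9 mm = 18.0, i.e. 18.0:1.

ratio ≈ 18.0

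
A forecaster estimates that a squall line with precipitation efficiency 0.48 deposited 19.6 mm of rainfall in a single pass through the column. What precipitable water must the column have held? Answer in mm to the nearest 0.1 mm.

PW = rainfall / ε = 19.6 / 0.48 = 40.8 mm.

PW ≈ 40.8 mm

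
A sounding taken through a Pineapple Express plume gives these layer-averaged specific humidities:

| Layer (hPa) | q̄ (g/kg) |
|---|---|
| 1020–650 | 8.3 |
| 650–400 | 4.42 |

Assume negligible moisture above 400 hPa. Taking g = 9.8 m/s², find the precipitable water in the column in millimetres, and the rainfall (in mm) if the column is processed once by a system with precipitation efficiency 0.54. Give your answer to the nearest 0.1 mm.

Precipitable water is the column-integrated vapour mass per unit area: PW = (1/g) Σ q̄ Δp, with q in kg/kg and Δp in Pa (1 kg/m² of water = 1 mm).
Layer 1020–650 hPa: Δp = 370 hPa = 37000 Pa, q̄ = 0.0083 kg/kg → 0.0083 × 37000 / 9.8 = 31.34 mm
Layer 650–400 hPa: Δp = 250 hPa = 25000 Pa, q̄ = 0.00442 kg/kg → 0.00442 × 25000 / 9.8 = 11.28 mm
PW = 31.34 + 11.28 = 42.62 ≈ 42.6 mm.
Rainfall = ε × PW = 0.54 × 42.6 = 23.0 mm.

PW ≈ 42.6 mm; rainfall ≈ 23.0 mm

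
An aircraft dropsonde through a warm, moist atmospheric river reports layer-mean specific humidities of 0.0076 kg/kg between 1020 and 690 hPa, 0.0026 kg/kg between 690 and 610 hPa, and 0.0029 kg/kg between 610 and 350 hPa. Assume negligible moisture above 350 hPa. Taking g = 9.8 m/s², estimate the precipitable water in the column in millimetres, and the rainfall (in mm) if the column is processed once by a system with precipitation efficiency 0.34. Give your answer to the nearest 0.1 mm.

PW ≈ 35.4 mm; rainfall ≈ 12.0 mm

Precipitable water is the column-integrated vapour mass per unit area: PW = (1/g) Σ q̄ Δp, with q in kg/kg and Δp in Pa (1 kg/m² of water = 1 mm).
Layer 1020–690 hPa: Δp = 330 hPa = 33000 Pa, q̄ = 0.0076 kg/kg → 0.0076 × 33000 / 9.8 = 25.59 mm
Layer 690–610 hPa: Δp = 80 hPa = 8000 Pa, q̄ = 0.0026 kg/kg → 0.0026 × 8000 / 9.8 = 2.12 mm
Layer 610–350 hPa: Δp = 260 hPa = 26000 Pa, q̄ = 0.0029 kg/kg → 0.0029 × 26000 / 9.8 = 7.69 mm
PW = 25.59 + 2.12 + 7.69 = 35.40 ≈ 35.4 mm.
Rainfall = ε × PW = 0.34 × 35.4 = 12.0 mm.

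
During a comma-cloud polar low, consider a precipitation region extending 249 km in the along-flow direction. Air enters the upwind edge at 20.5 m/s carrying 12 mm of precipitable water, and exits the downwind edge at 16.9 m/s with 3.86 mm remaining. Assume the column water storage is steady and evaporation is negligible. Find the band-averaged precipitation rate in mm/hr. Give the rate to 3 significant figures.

Column moisture flux per unit crosswind length is F = V × PW.
Inflow: F_in = 20.5 × 12 = 246 mm·m/s
Outflow: F_out = 16.9 × 3.86 = 65.234 mm·m/s
Steady-state rate R = (F_in − F_out)/L = (246 − 65.234) / 249000 m = 7.260e-04 mm/s.
R = 7.260e-04 × 3600 = 2.61 mm/hr.

R ≈ 2.61 mm/hr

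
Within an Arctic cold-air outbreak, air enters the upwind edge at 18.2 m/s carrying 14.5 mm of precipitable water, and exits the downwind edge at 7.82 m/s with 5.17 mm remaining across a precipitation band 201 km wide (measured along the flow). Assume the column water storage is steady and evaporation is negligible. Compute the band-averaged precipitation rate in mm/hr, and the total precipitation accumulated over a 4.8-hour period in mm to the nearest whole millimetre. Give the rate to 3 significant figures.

Column moisture flux per unit crosswind length is F = V × PW.
Inflow: F_in = 18.2 × 14.5 = 263.9 mm·m/s
Outflow: F_out = 7.82 × 5.17 = 40.4294 mm·m/s
Steady-state rate R = (F_in − F_out)/L = (263.9 − 40.4294) / 201000 m = 1.112e-03 mm/s.
R = 1.112e-03 × 3600 = 4.00 mm/hr.
Over 4.8 h: total = 4.00 × 4.8 = 19.2 ≈ 19 mm.

R ≈ 4.00 mm/hr; total ≈ 19 mm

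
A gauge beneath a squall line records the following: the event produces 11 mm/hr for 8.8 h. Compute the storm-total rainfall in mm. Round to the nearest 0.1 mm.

Total = Σ Rᵢ Δtᵢ = 11 × 8.8
      = 96.8 = 96.8 mm.

total ≈ 96.8 mm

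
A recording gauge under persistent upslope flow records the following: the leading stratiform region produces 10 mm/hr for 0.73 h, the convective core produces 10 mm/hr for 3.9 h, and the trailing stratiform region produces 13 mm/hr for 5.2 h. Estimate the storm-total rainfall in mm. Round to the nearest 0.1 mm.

total ≈ 113.9 mm

Total = Σ Rᵢ Δtᵢ = 10 × 0.73 + 10 × 3.9 + 13 × 5.2
      = 7.3 + 39 + 67.6 = 113.9 mm.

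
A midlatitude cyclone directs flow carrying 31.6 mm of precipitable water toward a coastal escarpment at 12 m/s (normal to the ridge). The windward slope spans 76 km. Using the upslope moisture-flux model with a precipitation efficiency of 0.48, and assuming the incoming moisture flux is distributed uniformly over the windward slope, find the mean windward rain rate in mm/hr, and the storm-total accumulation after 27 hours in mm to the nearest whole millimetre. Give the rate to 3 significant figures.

Incoming column moisture flux per unit ridge length: F = V × PW = 12 × 31.6 = 379.2 mm·m/s.
Spread over the 76 km slope with efficiency ε = 0.48: R = ε·F/W = 0.48 × 379.2 / 76000 m = 2.395e-03 mm/s.
R = 2.395e-03 × 3600 = 8.62 mm/hr.
Over 27 h: total = 8.62 × 27 = 232.74 ≈ 233 mm.

R ≈ 8.62 mm/hr; total ≈ 233 mm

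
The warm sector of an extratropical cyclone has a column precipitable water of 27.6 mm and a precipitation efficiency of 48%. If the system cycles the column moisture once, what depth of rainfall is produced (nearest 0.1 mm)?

Rainfall = ε × PW = 0.48 × 27.6 = 13.2 mm.

rainfall ≈ 13.2 mm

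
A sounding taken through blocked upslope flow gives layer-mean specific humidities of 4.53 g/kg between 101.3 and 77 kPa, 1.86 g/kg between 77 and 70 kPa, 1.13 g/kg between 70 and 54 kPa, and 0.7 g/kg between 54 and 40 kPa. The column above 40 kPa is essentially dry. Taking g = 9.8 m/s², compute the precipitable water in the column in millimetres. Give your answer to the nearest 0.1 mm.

Precipitable water is the column-integrated vapour mass per unit area: PW = (1/g) Σ q̄ Δp, with q in kg/kg and Δp in Pa (1 kg/m² of water = 1 mm).
Layer 101.3–77 kPa: Δp = 243 hPa = 24300 Pa, q̄ = 0.00453 kg/kg → 0.00453 × 24300 / 9.8 = 11.23 mm
Layer 77–70 kPa: Δp = 70 hPa = 7000 Pa, q̄ = 0.00186 kg/kg → 0.00186 × 7000 / 9.8 = 1.33 mm
Layer 70–54 kPa: Δp = 160 hPa = 16000 Pa, q̄ = 0.00113 kg/kg → 0.00113 × 16000 / 9.8 = 1.84 mm
Layer 54–40 kPa: Δp = 140 hPa = 14000 Pa, q̄ = 0.0007 kg/kg → 0.0007 × 14000 / 9.8 = 1.00 mm
PW = 11.23 + 1.33 + 1.84 + 1.00 = 15.40 ≈ 15.4 mm.

PW ≈ 15.4 mm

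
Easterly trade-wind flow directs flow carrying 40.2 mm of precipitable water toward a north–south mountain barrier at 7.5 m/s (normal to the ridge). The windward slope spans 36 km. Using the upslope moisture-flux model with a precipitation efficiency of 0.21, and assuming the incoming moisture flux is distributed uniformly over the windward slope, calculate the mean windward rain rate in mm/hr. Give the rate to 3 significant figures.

R ≈ 6.33 mm/hr

Incoming column moisture flux per unit ridge length: F = V × PW = 7.5 × 40.2 = 301.5 mm·m/s.
Spread over the 36 km slope with efficiency ε = 0.21: R = ε·F/W = 0.21 × 301.5 / 36000 m = 1.759e-03 mm/s.
R = 1.759e-03 × 3600 = 6.33 mm/hr.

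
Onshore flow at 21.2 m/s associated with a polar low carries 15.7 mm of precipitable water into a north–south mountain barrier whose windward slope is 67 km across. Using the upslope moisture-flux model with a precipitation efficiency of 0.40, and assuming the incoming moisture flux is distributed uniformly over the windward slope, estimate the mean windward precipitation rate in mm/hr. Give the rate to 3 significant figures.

Incoming column moisture flux per unit ridge length: F = V × PW = 21.2 × 15.7 = 332.84 mm·m/s.
Spread over the 67 km slope with efficiency ε = 0.40: R = ε·F/W = 0.40 × 332.84 / 67000 m = 1.987e-03 mm/s.
R = 1.987e-03 × 3600 = 7.15 mm/hr.

R ≈ 7.15 mm/hr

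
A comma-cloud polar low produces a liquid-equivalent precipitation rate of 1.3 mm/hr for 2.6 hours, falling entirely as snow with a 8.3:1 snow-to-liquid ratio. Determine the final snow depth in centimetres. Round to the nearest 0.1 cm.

Liquid-equivalent depth = 1.3 × 2.6 = 3.38 mm.
Snow depth = 3.38 mm × 8.3 = 28.054 mm = 2.8 cm.

snow depth ≈ 2.8 cm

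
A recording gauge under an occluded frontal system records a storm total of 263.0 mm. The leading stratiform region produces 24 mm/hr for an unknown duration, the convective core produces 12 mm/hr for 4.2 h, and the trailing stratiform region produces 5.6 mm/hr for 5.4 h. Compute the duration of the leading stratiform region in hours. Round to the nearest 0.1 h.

duration ≈ 7.6 h

Known phases: 12 × 4.2 + 5.6 × 5.4 = 50.4 + 30.24 = 80.64 mm.
Remaining depth = 263.0 − 80.64 = 182.36 mm.
Duration = 182.36 / 24 = 7.6 h.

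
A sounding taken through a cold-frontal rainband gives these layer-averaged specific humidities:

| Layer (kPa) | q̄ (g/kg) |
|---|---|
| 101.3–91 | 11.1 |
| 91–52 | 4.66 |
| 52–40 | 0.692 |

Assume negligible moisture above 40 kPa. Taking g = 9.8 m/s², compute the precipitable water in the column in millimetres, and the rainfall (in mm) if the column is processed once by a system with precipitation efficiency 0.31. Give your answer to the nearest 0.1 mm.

Precipitable water is the column-integrated vapour mass per unit area: PW = (1/g) Σ q̄ Δp, with q in kg/kg and Δp in Pa (1 kg/m² of water = 1 mm).
Layer 101.3–91 kPa: Δp = 103 hPa = 10300 Pa, q̄ = 0.0111 kg/kg → 0.0111 × 10300 / 9.8 = 11.67 mm
Layer 91–52 kPa: Δp = 390 hPa = 39000 Pa, q̄ = 0.00466 kg/kg → 0.00466 × 39000 / 9.8 = 18.54 mm
Layer 52–40 kPa: Δp = 120 hPa = 12000 Pa, q̄ = 0.000692 kg/kg → 0.000692 × 12000 / 9.8 = 0.85 mm
PW = 11.67 + 18.54 + 0.85 = 31.06 ≈ 31.1 mm.
Rainfall = ε × PW = 0.31 × 31.1 = 9.6 mm.

PW ≈ 31.1 mm; rainfall ≈ 9.6 mm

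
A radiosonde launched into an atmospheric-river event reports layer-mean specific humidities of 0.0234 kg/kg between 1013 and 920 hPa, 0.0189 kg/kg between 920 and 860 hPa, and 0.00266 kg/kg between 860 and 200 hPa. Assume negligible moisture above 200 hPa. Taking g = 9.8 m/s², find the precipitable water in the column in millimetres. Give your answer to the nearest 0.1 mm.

PW ≈ 51.7 mm

Precipitable water is the column-integrated vapour mass per unit area: PW = (1/g) Σ q̄ Δp, with q in kg/kg and Δp in Pa (1 kg/m² of water = 1 mm).
Layer 1013–920 hPa: Δp = 93 hPa = 9300 Pa, q̄ = 0.0234 kg/kg → 0.0234 × 9300 / 9.8 = 22.21 mm
Layer 920–860 hPa: Δp = 60 hPa = 6000 Pa, q̄ = 0.0189 kg/kg → 0.0189 × 6000 / 9.8 = 11.57 mm
Layer 860–200 hPa: Δp = 660 hPa = 66000 Pa, q̄ = 0.00266 kg/kg → 0.00266 × 66000 / 9.8 = 17.91 mm
PW = 22.21 + 11.57 + 17.91 = 51.69 ≈ 51.7 mm.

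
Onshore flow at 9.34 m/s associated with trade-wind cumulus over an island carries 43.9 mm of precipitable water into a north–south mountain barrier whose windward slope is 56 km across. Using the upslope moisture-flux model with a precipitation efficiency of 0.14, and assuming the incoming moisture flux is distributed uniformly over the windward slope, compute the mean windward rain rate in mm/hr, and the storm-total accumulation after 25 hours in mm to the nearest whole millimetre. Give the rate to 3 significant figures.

R ≈ 3.69 mm/hr; total ≈ 92 mm

Incoming column moisture flux per unit ridge length: F = V × PW = 9.34 × 43.9 = 410.026 mm·m/s.
Spread over the 56 km slope with efficiency ε = 0.14: R = ε·F/W = 0.14 × 410.026 / 56000 m = 1.025e-03 mm/s.
R = 1.025e-03 × 3600 = 3.69 mm/hr.
Over 25 h: total = 3.69 × 25 = 92.25 ≈ 92 mm.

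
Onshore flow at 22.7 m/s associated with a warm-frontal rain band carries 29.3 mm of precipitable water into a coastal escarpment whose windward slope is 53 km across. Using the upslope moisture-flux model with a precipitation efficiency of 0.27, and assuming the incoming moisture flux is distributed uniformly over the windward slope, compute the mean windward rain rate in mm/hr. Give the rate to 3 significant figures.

R ≈ 12.2 mm/hr

Incoming column moisture flux per unit ridge length: F = V × PW = 22.7 × 29.3 = 665.11 mm·m/s.
Spread over the 53 km slope with efficiency ε = 0.27: R = ε·F/W = 0.27 × 665.11 / 53000 m = 3.388e-03 mm/s.
R = 3.388e-03 × 3600 = 12.2 mm/hr.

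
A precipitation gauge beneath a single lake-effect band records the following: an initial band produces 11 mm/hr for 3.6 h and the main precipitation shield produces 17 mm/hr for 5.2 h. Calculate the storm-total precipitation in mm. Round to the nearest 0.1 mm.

total ≈ 128.0 mm

Total = Σ Rᵢ Δtᵢ = 11 × 3.6 + 17 × 5.2
      = 39.6 + 88.4 = 128.0 mm.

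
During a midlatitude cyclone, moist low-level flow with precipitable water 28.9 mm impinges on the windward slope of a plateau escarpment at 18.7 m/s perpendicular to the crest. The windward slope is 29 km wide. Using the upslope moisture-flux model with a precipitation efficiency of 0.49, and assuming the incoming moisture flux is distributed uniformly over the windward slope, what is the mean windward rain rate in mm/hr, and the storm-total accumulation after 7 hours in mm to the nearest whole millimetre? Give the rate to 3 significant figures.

Incoming column moisture flux per unit ridge length: F = V × PW = 18.7 × 28.9 = 540.43 mm·m/s.
Spread over the 29 km slope with efficiency ε = 0.49: R = ε·F/W = 0.49 × 540.43 / 29000 m = 9.131e-03 mm/s.
R = 9.131e-03 × 3600 = 32.9 mm/hr.
Over 7 h: total = 32.9 × 7 = 230.3 ≈ 230 mm.

R ≈ 32.9 mm/hr; total ≈ 230 mm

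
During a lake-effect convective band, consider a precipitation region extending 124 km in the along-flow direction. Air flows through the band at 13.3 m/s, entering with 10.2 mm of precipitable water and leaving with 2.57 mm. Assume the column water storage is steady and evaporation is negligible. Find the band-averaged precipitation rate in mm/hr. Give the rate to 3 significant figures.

Column moisture flux per unit crosswind length is F = V × PW.
Inflow: F_in = 13.3 × 10.2 = 135.66 mm·m/s
Outflow: F_out = 13.3 × 2.57 = 34.181 mm·m/s
Steady-state rate R = (F_in − F_out)/L = (135.66 − 34.181) / 124000 m = 8.184e-04 mm/s.
R = 8.184e-04 × 3600 = 2.95 mm/hr.

R ≈ 2.95 mm/hr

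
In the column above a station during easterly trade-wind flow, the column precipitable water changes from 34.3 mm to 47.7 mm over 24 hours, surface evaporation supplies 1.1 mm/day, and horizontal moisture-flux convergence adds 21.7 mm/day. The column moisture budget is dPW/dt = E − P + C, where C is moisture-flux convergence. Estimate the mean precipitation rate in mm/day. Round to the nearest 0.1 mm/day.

dPW/dt = (47.7 − 34.3) mm / (24/24 day) = +13.400 mm/day.
P = E + C − dPW/dt = 1.1 + (21.7) − (+13.400) = 9.4 mm/day.

P ≈ 9.4 mm/day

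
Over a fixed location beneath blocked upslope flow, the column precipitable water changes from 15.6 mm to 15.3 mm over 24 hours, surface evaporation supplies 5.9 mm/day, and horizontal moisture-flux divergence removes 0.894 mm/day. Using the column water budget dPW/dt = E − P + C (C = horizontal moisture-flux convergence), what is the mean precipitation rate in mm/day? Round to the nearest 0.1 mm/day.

dPW/dt = (15.3 − 15.6) mm / (24/24 day) = -0.300 mm/day.
P = E + C − dPW/dt = 5.9 + (-0.894) − (-0.300) = 5.3 mm/day.

P ≈ 5.3 mm/day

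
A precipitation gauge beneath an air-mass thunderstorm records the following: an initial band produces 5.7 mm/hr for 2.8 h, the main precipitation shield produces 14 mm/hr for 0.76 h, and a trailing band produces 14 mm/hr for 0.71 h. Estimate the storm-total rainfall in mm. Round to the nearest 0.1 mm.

Total = Σ Rᵢ Δtᵢ = 5.7 × 2.8 + 14 × 0.76 + 14 × 0.71
      = 15.96 + 10.64 + 9.94 = 36.5 mm.

total ≈ 36.5 mm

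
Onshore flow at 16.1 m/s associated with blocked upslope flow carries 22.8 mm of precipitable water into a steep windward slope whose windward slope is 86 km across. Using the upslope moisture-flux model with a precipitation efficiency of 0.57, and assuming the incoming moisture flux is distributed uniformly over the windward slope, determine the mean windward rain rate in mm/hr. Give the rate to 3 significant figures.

R ≈ 8.76 mm/hr

Incoming column moisture flux per unit ridge length: F = V × PW = 16.1 × 22.8 = 367.08 mm·m/s.
Spread over the 86 km slope with efficiency ε = 0.57: R = ε·F/W = 0.57 × 367.08 / 86000 m = 2.433e-03 mm/s.
R = 2.433e-03 × 3600 = 8.76 mm/hr.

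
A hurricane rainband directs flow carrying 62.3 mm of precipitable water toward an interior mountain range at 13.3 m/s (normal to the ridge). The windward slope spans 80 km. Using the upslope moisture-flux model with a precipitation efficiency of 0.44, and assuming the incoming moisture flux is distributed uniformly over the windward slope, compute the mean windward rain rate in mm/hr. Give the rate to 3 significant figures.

R ≈ 16.4 mm/hr

Incoming column moisture flux per unit ridge length: F = V × PW = 13.3 × 62.3 = 828.59 mm·m/s.
Spread over the 80 km slope with efficiency ε = 0.44: R = ε·F/W = 0.44 × 828.59 / 80000 m = 4.557e-03 mm/s.
R = 4.557e-03 × 3600 = 16.4 mm/hr.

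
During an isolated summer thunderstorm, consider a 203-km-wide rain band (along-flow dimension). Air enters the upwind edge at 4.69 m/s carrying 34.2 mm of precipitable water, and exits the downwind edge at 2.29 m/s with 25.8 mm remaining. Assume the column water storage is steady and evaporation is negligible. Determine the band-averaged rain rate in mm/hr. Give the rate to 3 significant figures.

R ≈ 1.80 mm/hr

Column moisture flux per unit crosswind length is F = V × PW.
Inflow: F_in = 4.69 × 34.2 = 160.398 mm·m/s
Outflow: F_out = 2.29 × 25.8 = 59.082 mm·m/s
Steady-state rate R = (F_in − F_out)/L = (160.398 − 59.082) / 203000 m = 4.991e-04 mm/s.
R = 4.991e-04 × 3600 = 1.80 mm/hr.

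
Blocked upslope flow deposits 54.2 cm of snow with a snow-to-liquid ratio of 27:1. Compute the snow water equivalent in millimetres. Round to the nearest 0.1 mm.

SWE = snow depth / ratio = 54.2 cm / 27 = 2.007 cm = 20.1 mm.

SWE ≈ 20.1 mm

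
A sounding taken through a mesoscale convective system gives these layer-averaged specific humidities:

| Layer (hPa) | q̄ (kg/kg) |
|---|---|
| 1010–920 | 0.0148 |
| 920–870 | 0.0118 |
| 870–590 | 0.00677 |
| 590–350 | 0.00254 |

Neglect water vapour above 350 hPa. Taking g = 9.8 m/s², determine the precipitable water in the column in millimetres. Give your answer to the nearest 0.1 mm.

PW ≈ 45.2 mm

Precipitable water is the column-integrated vapour mass per unit area: PW = (1/g) Σ q̄ Δp, with q in kg/kg and Δp in Pa (1 kg/m² of water = 1 mm).
Layer 1010–920 hPa: Δp = 90 hPa = 9000 Pa, q̄ = 0.0148 kg/kg → 0.0148 × 9000 / 9.8 = 13.59 mm
Layer 920–870 hPa: Δp = 50 hPa = 5000 Pa, q̄ = 0.0118 kg/kg → 0.0118 × 5000 / 9.8 = 6.02 mm
Layer 870–590 hPa: Δp = 280 hPa = 28000 Pa, q̄ = 0.00677 kg/kg → 0.00677 × 28000 / 9.8 = 19.34 mm
Layer 590–350 hPa: Δp = 240 hPa = 24000 Pa, q̄ = 0.00254 kg/kg → 0.00254 × 24000 / 9.8 = 6.22 mm
PW = 13.59 + 6.02 + 19.34 + 6.22 = 45.17 ≈ 45.2 mm.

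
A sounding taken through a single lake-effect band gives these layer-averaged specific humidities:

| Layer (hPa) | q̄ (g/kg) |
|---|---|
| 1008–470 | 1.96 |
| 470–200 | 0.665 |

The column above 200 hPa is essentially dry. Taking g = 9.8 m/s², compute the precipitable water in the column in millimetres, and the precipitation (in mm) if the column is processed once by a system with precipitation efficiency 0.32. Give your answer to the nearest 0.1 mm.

Precipitable water is the column-integrated vapour mass per unit area: PW = (1/g) Σ q̄ Δp, with q in kg/kg and Δp in Pa (1 kg/m² of water = 1 mm).
Layer 1008–470 hPa: Δp = 538 hPa = 53800 Pa, q̄ = 0.00196 kg/kg → 0.00196 × 53800 / 9.8 = 10.76 mm
Layer 470–200 hPa: Δp = 270 hPa = 27000 Pa, q̄ = 0.000665 kg/kg → 0.000665 × 27000 / 9.8 = 1.83 mm
PW = 10.76 + 1.83 = 12.59 ≈ 12.6 mm.
Precipitation = ε × PW = 0.32 × 12.6 = 4.0 mm.

PW ≈ 12.6 mm; precipitation ≈ 4.0 mm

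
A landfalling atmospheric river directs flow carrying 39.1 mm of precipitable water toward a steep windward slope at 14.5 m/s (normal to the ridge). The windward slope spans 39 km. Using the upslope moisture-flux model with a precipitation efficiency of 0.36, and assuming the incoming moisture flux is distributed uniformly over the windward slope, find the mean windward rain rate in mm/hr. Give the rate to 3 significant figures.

Incoming column moisture flux per unit ridge length: F = V × PW = 14.5 × 39.1 = 566.95 mm·m/s.
Spread over the 39 km slope with efficiency ε = 0.36: R = ε·F/W = 0.36 × 566.95 / 39000 m = 5.233e-03 mm/s.
R = 5.233e-03 × 3600 = 18.8 mm/hr.

R ≈ 18.8 mm/hr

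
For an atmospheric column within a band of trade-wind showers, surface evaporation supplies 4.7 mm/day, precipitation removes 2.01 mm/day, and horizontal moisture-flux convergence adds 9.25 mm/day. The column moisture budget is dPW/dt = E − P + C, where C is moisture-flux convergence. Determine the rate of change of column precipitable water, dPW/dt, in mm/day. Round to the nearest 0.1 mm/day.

dPW/dt = E − P + C = 4.7 − 2.01 + (9.25) = 11.9 mm/day.

dPW/dt ≈ 11.9 mm/day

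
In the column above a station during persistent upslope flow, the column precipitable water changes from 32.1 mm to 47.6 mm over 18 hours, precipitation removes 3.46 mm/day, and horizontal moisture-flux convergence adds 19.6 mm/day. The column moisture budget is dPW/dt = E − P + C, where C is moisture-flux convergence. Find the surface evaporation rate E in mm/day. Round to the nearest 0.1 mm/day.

E ≈ 4.5 mm/day

dPW/dt = (47.6 − 32.1) mm / (18/24 day) = +20.667 mm/day.
E = dPW/dt + P − C = (+20.667) + 3.46 − (19.6) = 4.5 mm/day.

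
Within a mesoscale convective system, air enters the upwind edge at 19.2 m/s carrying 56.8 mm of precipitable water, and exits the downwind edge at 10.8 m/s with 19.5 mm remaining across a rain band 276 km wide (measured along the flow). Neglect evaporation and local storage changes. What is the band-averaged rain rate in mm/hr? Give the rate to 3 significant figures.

R ≈ 11.5 mm/hr

Column moisture flux per unit crosswind length is F = V × PW.
Inflow: F_in = 19.2 × 56.8 = 1090.56 mm·m/s
Outflow: F_out = 10.8 × 19.5 = 210.6 mm·m/s
Steady-state rate R = (F_in − F_out)/L = (1090.56 − 210.6) / 276000 m = 3.188e-03 mm/s.
R = 3.188e-03 × 3600 = 11.5 mm/hr.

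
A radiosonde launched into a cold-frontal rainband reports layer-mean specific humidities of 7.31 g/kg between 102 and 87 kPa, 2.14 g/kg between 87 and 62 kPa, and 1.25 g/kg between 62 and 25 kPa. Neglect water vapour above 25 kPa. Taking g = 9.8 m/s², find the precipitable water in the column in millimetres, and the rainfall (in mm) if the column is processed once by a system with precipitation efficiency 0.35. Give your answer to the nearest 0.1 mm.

PW ≈ 21.4 mm; rainfall ≈ 7.5 mm

Precipitable water is the column-integrated vapour mass per unit area: PW = (1/g) Σ q̄ Δp, with q in kg/kg and Δp in Pa (1 kg/m² of water = 1 mm).
Layer 102–87 kPa: Δp = 150 hPa = 15000 Pa, q̄ = 0.00731 kg/kg → 0.00731 × 15000 / 9.8 = 11.19 mm
Layer 87–62 kPa: Δp = 250 hPa = 25000 Pa, q̄ = 0.00214 kg/kg → 0.00214 × 25000 / 9.8 = 5.46 mm
Layer 62–25 kPa: Δp = 370 hPa = 37000 Pa, q̄ = 0.00125 kg/kg → 0.00125 × 37000 / 9.8 = 4.72 mm
PW = 11.19 + 5.46 + 4.72 = 21.37 ≈ 21.4 mm.
Rainfall = ε × PW = 0.35 × 21.4 = 7.5 mm.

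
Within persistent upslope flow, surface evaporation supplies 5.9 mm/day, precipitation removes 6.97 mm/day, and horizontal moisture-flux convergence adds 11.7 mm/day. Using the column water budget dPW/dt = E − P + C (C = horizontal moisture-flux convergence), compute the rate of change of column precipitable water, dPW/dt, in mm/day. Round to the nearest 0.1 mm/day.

dPW/dt ≈ 10.6 mm/day

dPW/dt = E − P + C = 5.9 − 6.97 + (11.7) = 10.6 mm/day.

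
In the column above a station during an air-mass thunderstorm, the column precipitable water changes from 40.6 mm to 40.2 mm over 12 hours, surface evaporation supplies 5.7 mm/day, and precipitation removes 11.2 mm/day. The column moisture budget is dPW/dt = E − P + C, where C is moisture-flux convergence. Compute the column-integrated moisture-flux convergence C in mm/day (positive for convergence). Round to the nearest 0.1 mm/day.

C ≈ 4.7 mm/day

dPW/dt = (40.2 − 40.6) mm / (12/24 day) = -0.800 mm/day.
C = dPW/dt − E + P = (-0.800) − 5.7 + 11.2 = 4.7 mm/day.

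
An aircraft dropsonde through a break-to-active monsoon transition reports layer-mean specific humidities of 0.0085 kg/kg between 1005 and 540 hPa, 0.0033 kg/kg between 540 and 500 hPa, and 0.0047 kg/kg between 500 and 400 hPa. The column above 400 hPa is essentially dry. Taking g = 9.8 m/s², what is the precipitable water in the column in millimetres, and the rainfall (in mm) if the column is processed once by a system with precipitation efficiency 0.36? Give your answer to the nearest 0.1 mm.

Precipitable water is the column-integrated vapour mass per unit area: PW = (1/g) Σ q̄ Δp, with q in kg/kg and Δp in Pa (1 kg/m² of water = 1 mm).
Layer 1005–540 hPa: Δp = 465 hPa = 46500 Pa, q̄ = 0.0085 kg/kg → 0.0085 × 46500 / 9.8 = 40.33 mm
Layer 540–500 hPa: Δp = 40 hPa = 4000 Pa, q̄ = 0.0033 kg/kg → 0.0033 × 4000 / 9.8 = 1.35 mm
Layer 500–400 hPa: Δp = 100 hPa = 10000 Pa, q̄ = 0.0047 kg/kg → 0.0047 × 10000 / 9.8 = 4.80 mm
PW = 40.33 + 1.35 + 4.80 = 46.48 ≈ 46.5 mm.
Rainfall = ε × PW = 0.36 × 46.5 = 16.7 mm.

PW ≈ 46.5 mm; rainfall ≈ 16.7 mm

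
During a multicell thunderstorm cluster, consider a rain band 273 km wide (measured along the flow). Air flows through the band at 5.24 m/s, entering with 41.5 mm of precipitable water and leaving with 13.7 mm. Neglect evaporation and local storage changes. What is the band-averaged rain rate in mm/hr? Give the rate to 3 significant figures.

R ≈ 1.92 mm/hr

Column moisture flux per unit crosswind length is F = V × PW.
Inflow: F_in = 5.24 × 41.5 = 217.46 mm·m/s
Outflow: F_out = 5.24 × 13.7 = 71.788 mm·m/s
Steady-state rate R = (F_in − F_out)/L = (217.46 − 71.788) / 273000 m = 5.336e-04 mm/s.
R = 5.336e-04 × 3600 = 1.92 mm/hr.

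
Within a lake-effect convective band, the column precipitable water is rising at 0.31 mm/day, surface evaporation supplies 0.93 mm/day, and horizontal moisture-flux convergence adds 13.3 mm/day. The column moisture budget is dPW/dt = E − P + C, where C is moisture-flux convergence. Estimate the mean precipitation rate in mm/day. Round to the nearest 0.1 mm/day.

P ≈ 13.9 mm/day

dPW/dt = +0.31 mm/day.
P = E + C − dPW/dt = 0.93 + (13.3) − (+0.31) = 13.9 mm/day.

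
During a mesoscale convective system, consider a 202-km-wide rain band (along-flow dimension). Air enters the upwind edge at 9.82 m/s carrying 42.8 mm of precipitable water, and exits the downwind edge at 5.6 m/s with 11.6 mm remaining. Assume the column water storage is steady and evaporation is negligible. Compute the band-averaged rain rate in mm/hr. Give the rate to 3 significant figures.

Column moisture flux per unit crosswind length is F = V × PW.
Inflow: F_in = 9.82 × 42.8 = 420.296 mm·m/s
Outflow: F_out = 5.6 × 11.6 = 64.96 mm·m/s
Steady-state rate R = (F_in − F_out)/L = (420.296 − 64.96) / 202000 m = 1.759e-03 mm/s.
R = 1.759e-03 × 3600 = 6.33 mm/hr.

R ≈ 6.33 mm/hr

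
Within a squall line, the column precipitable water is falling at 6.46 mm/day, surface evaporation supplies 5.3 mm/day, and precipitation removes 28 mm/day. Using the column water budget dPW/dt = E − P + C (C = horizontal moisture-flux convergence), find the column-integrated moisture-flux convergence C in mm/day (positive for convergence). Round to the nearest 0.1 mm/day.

dPW/dt = -6.46 mm/day.
C = dPW/dt − E + P = (-6.46) − 5.3 + 28 = 16.2 mm/day.

C ≈ 16.2 mm/day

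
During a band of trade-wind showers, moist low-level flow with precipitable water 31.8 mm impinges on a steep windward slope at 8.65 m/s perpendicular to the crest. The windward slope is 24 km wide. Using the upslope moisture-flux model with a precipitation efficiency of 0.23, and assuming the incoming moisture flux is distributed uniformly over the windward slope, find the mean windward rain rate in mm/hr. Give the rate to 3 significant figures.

Incoming column moisture flux per unit ridge length: F = V × PW = 8.65 × 31.8 = 275.07 mm·m/s.
Spread over the 24 km slope with efficiency ε = 0.23: R = ε·F/W = 0.23 × 275.07 / 24000 m = 2.636e-03 mm/s.
R = 2.636e-03 × 3600 = 9.49 mm/hr.

R ≈ 9.49 mm/hr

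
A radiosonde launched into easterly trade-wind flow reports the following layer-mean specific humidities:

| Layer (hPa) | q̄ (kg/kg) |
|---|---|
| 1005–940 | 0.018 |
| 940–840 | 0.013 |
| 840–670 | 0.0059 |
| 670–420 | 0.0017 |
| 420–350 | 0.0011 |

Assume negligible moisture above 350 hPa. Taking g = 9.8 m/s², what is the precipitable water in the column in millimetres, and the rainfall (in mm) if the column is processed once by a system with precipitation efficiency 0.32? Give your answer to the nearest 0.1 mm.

PW ≈ 40.6 mm; rainfall ≈ 13.0 mm

Precipitable water is the column-integrated vapour mass per unit area: PW = (1/g) Σ q̄ Δp, with q in kg/kg and Δp in Pa (1 kg/m² of water = 1 mm).
Layer 1005–940 hPa: Δp = 65 hPa = 6500 Pa, q̄ = 0.018 kg/kg → 0.018 × 6500 / 9.8 = 11.94 mm
Layer 940–840 hPa: Δp = 100 hPa = 10000 Pa, q̄ = 0.013 kg/kg → 0.013 × 10000 / 9.8 = 13.27 mm
Layer 840–670 hPa: Δp = 170 hPa = 17000 Pa, q̄ = 0.0059 kg/kg → 0.0059 × 17000 / 9.8 = 10.23 mm
Layer 670–420 hPa: Δp = 250 hPa = 25000 Pa, q̄ = 0.0017 kg/kg → 0.0017 × 25000 / 9.8 = 4.34 mm
Layer 420–350 hPa: Δp = 70 hPa = 7000 Pa, q̄ = 0.0011 kg/kg → 0.0011 × 7000 / 9.8 = 0.79 mm
PW = 11.94 + 13.27 + 10.23 + 4.34 + 0.79 = 40.57 ≈ 40.6 mm.
Rainfall = ε × PW = 0.32 × 40.6 = 13.0 mm.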